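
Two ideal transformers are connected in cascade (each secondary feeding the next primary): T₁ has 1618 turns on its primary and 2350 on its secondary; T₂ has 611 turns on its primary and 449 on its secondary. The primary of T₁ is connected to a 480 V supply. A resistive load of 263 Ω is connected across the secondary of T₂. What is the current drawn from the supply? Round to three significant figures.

I_supply ≈ 2.08 A

After T₁: V = 480.00 × 2350/1618 = 697.16 V.
After T₂: V = 697.16 × 449/611 = 512.31 V.
I_load = 512.31/263 = 1.9480 A, so P_out = 512.31 × 1.9480 = 997.97 W.
All ideal ⇒ P_in = P_out, so I_supply = 997.97/480 = 2.08 A.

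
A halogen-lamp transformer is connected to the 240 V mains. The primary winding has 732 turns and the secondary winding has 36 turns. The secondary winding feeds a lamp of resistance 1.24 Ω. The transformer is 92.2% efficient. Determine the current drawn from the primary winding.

I_p ≈ 0.508 A

V_s = 240 × 36/732 = 11.803 V.
I_s = V_s/R = 11.803/1.24 = 9.5188 A.
P_out = V_s I_s = 11.803 × 9.5188 = 112.35 W.
P_in = P_out/η = 112.35/0.922 = 121.86 W.
I_p = P_in/V_p = 121.86/240 = 0.508 A.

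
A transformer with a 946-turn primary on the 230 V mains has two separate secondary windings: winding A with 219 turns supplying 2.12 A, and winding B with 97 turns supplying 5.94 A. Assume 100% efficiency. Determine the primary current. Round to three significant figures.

V_A = 230 × 219/946 = 53.245 V; V_B = 230 × 97/946 = 23.584 V.
P_out = V_A I_A + V_B I_B = 53.245×2.12 + 23.584×5.94 = 112.88 + 140.09 = 252.97 W.
Ideal ⇒ P_in = P_out, so I_p = P_out/V_p = 252.97/230 = 1.10 A.

I_p ≈ 1.10 A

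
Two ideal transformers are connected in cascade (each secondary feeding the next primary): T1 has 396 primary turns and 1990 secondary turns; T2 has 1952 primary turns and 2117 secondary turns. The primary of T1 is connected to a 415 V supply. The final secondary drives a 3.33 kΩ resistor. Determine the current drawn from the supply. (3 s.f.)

Secondary of T1: V = 415.00 × 1990/396 = 2085.5 V.
Secondary of T2: V = 2085.5 × 2117/1952 = 2261.8 V.
I_load = 2261.8/3330 = 0.67921 A, so P_out = 2261.8 × 0.67921 = 1536.2 W.
All ideal ⇒ P_in = P_out, so I_supply = 1536.2/415 = 3.70 A.

I_supply ≈ 3.70 A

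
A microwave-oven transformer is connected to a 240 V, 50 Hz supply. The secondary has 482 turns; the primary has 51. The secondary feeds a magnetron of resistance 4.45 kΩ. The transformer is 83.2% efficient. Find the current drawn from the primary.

V_s = 240 × 482/51 = 2268.2 V.
I_s = V_s/R = 2268.2/4450 = 0.50972 A.
P_out = V_s I_s = 2268.2 × 0.50972 = 1156.2 W.
P_in = P_out/η = 1156.2/0.832 = 1389.6 W.
I_p = P_in/V_p = 1389.6/240 = 5.79 A.

I_p ≈ 5.79 A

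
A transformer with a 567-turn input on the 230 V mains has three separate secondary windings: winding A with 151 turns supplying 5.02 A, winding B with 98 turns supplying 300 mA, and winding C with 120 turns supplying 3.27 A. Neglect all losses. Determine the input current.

I_in ≈ 2.08 A

V_A = 230 × 151/567 = 61.252 V; V_B = 230 × 98/567 = 39.753 V; V_C = 230 × 120/567 = 48.677 V.
P_out = V_A I_A + V_B I_B + V_C I_C = 61.252×5.02 + 39.753×0.300 + 48.677×3.27 = 307.49 + 11.926 + 159.17 = 478.59 W.
Ideal ⇒ P_in = P_out, so I_in = P_out/V_in = 478.59/230 = 2.08 A.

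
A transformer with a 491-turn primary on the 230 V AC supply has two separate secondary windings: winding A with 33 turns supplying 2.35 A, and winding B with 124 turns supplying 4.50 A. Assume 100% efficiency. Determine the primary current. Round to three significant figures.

I_p ≈ 1.29 A

V_A = 230 × 33/491 = 15.458 V; V_B = 230 × 124/491 = 58.086 V.
P_out = V_A I_A + V_B I_B = 15.458×2.35 + 58.086×4.50 = 36.327 + 261.38 = 297.71 W.
Ideal ⇒ P_in = P_out, so I_p = P_out/V_p = 297.71/230 = 1.29 A.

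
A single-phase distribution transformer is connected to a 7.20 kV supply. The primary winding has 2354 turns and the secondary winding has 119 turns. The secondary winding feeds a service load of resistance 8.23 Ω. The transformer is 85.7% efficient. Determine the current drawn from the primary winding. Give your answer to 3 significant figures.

V_s = 7200 × 119/2354 = 363.98 V.
I_s = V_s/R = 363.98/8.23 = 44.226 A.
P_out = V_s I_s = 363.98 × 44.226 = 16097 W.
P_in = P_out/η = 16097/0.857 = 18783 W.
I_p = P_in/V_p = 18783/7200 = 2.61 A.

I_p ≈ 2.61 A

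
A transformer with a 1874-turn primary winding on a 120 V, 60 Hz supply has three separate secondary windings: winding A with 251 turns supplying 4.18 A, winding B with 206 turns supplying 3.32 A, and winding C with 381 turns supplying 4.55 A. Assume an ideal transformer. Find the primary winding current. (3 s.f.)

I_p ≈ 1.85 A

V_A = 120 × 251/1874 = 16.073 V; V_B = 120 × 206/1874 = 13.191 V; V_C = 120 × 381/1874 = 24.397 V.
P_out = V_A I_A + V_B I_B + V_C I_C = 16.073×4.18 + 13.191×3.32 + 24.397×4.55 = 67.183 + 43.794 + 111.01 = 221.98 W.
Ideal ⇒ P_in = P_out, so I_p = P_out/V_p = 221.98/120 = 1.85 A.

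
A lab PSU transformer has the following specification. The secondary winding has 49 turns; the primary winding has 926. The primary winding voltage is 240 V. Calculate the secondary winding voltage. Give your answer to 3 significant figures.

V_s/V_p = N_s/N_p, so V_s = 240 × 49/926 = 12.7 V.

V_s ≈ 12.7 V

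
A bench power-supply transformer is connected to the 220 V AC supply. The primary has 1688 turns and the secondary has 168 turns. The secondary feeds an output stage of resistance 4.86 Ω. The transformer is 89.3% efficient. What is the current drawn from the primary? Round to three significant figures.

V_s = 220 × 168/1688 = 21.896 V.
I_s = V_s/R = 21.896/4.86 = 4.5053 A.
P_out = V_s I_s = 21.896 × 4.5053 = 98.647 W.
P_in = P_out/η = 98.647/0.893 = 110.47 W.
I_p = P_in/V_p = 110.47/220 = 0.502 A.

I_p ≈ 0.502 A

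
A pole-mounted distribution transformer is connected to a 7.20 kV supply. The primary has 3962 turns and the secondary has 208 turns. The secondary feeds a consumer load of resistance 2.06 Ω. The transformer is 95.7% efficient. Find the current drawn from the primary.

V_s = 7200 × 208/3962 = 377.99 V.
I_s = V_s/R = 377.99/2.06 = 183.49 A.
P_out = V_s I_s = 377.99 × 183.49 = 69358 W.
P_in = P_out/η = 69358/0.957 = 72474 W.
I_p = P_in/V_p = 72474/7200 = 10.1 A.

I_p ≈ 10.1 A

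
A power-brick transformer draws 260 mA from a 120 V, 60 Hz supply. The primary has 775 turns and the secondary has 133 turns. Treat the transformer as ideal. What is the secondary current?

I_s ≈ 1.52 A

I_s/I_p = N_p/N_s, so I_s = 0.260 × 775/133 = 1.52 A.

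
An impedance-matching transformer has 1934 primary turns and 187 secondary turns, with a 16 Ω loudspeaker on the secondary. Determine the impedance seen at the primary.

Z_p = (N_p/N_s)² × Z_s = (1934/187)² × 16 = 1710 Ω.

Z_p ≈ 1710 Ω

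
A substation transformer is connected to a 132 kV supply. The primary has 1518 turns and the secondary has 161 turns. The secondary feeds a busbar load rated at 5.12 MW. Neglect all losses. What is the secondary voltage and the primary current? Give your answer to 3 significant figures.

V_s = V_p × N_s/N_p = 132000 × 161/1518 = 14000 V.
I_s = P/V_s = 5.12×10^6/14000 = 365.71 A.
I_p = I_s × N_s/N_p = 365.71 × 161/1518 = 38.8 A.

V_s ≈ 14000 V, I_p ≈ 38.8 A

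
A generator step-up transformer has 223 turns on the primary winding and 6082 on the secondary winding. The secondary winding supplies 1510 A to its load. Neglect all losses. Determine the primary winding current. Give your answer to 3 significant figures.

I_p ≈ 41200 A

For an ideal transformer I_p/I_s = N_s/N_p, so I_p = 1510 × 6082/223 = 41200 A.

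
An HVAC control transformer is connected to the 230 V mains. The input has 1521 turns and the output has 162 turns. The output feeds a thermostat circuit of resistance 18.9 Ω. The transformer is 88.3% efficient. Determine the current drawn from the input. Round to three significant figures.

I_in ≈ 0.156 A

V_out = 230 × 162/1521 = 24.497 V.
I_out = V_out/R = 24.497/18.9 = 1.2961 A.
P_out = V_out I_out = 24.497 × 1.2961 = 31.752 W.
P_in = P_out/η = 31.752/0.883 = 35.959 W.
I_in = P_in/V_in = 35.959/230 = 0.156 A.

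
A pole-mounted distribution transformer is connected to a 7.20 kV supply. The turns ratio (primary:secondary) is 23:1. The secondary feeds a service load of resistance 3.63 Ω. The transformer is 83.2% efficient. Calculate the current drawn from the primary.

I_p ≈ 4.51 A

V_s = 7200 × 1/23 = 313.04 V.
I_s = V_s/R = 313.04/3.63 = 86.238 A.
P_out = V_s I_s = 313.04 × 86.238 = 26996 W.
P_in = P_out/η = 26996/0.832 = 32447 W.
I_p = P_in/V_p = 32447/7200 = 4.51 A.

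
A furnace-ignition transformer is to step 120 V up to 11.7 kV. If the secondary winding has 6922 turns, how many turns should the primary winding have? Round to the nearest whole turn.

N_p = 71 turns

N_p/N_s = V_p/V_s, so N_p = 6922 × 120/11700 = 71.0 ≈ 71 turns.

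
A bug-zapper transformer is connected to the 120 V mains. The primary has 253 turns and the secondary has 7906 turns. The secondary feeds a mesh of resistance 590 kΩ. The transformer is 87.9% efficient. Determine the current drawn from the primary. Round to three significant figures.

I_p ≈ 0.226 A

V_s = 120 × 7906/253 = 3749.9 V.
I_s = V_s/R = 3749.9/590000 = 0.0063557 A.
P_out = V_s I_s = 3749.9 × 0.0063557 = 23.833 W.
P_in = P_out/η = 23.833/0.879 = 27.114 W.
I_p = P_in/V_p = 27.114/120 = 0.226 A.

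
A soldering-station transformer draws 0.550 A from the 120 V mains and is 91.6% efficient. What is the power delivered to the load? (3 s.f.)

P_out ≈ 60.5 W

P_in = V_in I_in = 120 × 0.550 = 66.000 W.
P_out = η P_in = 0.916 × 66.000 = 60.5 W.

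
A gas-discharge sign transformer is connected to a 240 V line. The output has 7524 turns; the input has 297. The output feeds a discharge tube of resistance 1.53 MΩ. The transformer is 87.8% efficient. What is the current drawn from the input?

V_out = 240 × 7524/297 = 6080.0 V.
I_out = V_out/R = 6080.0/(1.53×10^6) = 0.0039739 A.
P_out = V_out I_out = 6080.0 × 0.0039739 = 24.161 W.
P_in = P_out/η = 24.161/0.878 = 27.518 W.
I_in = P_in/V_in = 27.518/240 = 0.115 A.

I_in ≈ 0.115 A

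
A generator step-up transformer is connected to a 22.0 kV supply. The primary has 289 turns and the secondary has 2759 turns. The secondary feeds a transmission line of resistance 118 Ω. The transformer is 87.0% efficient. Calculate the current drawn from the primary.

I_p ≈ 19500 A

V_s = 22000 × 2759/289 = 210030 V.
I_s = V_s/R = 210030/118 = 1779.9 A.
P_out = V_s I_s = 210030 × 1779.9 = 3.7383×10^8 W.
P_in = P_out/η = 3.7383×10^8/0.870 = 4.2969×10^8 W.
I_p = P_in/V_p = 4.2969×10^8/22000 = 19500 A.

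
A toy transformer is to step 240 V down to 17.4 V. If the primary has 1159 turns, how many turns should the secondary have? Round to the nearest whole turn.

N_s = 84 turns

N_s/N_p = V_s/V_p, so N_s = 1159 × 17.4/240 = 84.0 ≈ 84 turns.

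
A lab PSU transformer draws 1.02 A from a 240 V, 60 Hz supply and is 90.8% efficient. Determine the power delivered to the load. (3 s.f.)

P_out ≈ 222 W

P_in = V_p I_p = 240 × 1.02 = 244.80 W.
P_out = η P_in = 0.908 × 244.80 = 222 W.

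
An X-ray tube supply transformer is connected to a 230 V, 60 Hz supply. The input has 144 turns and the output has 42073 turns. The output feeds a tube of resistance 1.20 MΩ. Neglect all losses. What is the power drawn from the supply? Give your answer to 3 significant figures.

P ≈ 3760 W

V_out = V_in × N_out/N_in = 230 × 42073/144 = 67200 V.
I_out = V_out/R = 67200/(1.20×10^6) = 0.056000 A.
I_in = I_out × N_out/N_in = 0.056000 × 42073/144 = 16.362 A.
P = V_in I_in = 230 × 16.362 = 3760 W.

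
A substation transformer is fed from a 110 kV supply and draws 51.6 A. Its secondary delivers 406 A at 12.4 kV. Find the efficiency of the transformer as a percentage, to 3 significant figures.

P_in = 110000 × 51.6 = 5.67600×10^6 W.
P_out = 12400 × 406 = 5.03440×10^6 W.
η = P_out/P_in = 5.03440×10^6/(5.67600×10^6) = 0.887.

η ≈ 88.7%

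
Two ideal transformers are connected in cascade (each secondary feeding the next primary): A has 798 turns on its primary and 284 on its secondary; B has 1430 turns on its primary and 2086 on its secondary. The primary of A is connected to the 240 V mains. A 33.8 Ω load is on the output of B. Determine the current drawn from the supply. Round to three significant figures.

I_supply ≈ 1.91 A

After A: V = 240.00 × 284/798 = 85.414 V.
After B: V = 85.414 × 2086/1430 = 124.60 V.
I_load = 124.60/33.8 = 3.6863 A, so P_out = 124.60 × 3.6863 = 459.30 W.
All ideal ⇒ P_in = P_out, so I_supply = 459.30/240 = 1.91 A.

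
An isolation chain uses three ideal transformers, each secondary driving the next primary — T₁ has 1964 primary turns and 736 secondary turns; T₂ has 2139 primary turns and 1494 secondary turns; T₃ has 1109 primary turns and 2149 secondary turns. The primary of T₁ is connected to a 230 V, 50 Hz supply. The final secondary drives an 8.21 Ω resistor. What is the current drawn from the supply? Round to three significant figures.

After T₁: V = 230.00 × 736/1964 = 86.191 V.
After T₂: V = 86.191 × 1494/2139 = 60.201 V.
After T₃: V = 60.201 × 2149/1109 = 116.66 V.
I_load = 116.66/8.21 = 14.209 A, so P_out = 116.66 × 14.209 = 1657.6 W.
All ideal ⇒ P_in = P_out, so I_supply = 1657.6/230 = 7.21 A.

I_supply ≈ 7.21 A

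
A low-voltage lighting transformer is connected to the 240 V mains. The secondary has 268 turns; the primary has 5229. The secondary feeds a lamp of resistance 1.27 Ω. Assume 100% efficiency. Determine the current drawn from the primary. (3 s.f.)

V_s = V_p × N_s/N_p = 240 × 268/5229 = 12.301 V.
I_s = V_s/R = 12.301/1.27 = 9.6855 A.
For an ideal transformer I_p N_p = I_s N_s, so I_p = 9.6855 × 268/5229 = 0.496 A.

I_p ≈ 0.496 A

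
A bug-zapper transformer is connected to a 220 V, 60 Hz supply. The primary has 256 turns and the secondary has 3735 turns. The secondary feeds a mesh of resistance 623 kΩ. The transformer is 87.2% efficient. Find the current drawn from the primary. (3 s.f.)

I_p ≈ 0.0862 A

V_s = 220 × 3735/256 = 3209.8 V.
I_s = V_s/R = 3209.8/623000 = 0.0051521 A.
P_out = V_s I_s = 3209.8 × 0.0051521 = 16.537 W.
P_in = P_out/η = 16.537/0.872 = 18.965 W.
I_p = P_in/V_p = 18.965/220 = 0.0862 A.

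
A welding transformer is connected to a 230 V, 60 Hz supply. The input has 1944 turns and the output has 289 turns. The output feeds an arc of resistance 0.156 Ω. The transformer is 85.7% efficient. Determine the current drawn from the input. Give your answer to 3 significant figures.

V_out = 230 × 289/1944 = 34.192 V.
I_out = V_out/R = 34.192/0.156 = 219.18 A.
P_out = V_out I_out = 34.192 × 219.18 = 7494.4 W.
P_in = P_out/η = 7494.4/0.857 = 8744.9 W.
I_in = P_in/V_in = 8744.9/230 = 38.0 A.

I_in ≈ 38.0 A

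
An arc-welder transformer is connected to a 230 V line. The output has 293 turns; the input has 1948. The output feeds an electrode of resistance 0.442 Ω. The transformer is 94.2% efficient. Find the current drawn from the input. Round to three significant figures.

I_in ≈ 12.5 A

V_out = 230 × 293/1948 = 34.594 V.
I_out = V_out/R = 34.594/0.442 = 78.268 A.
P_out = V_out I_out = 34.594 × 78.268 = 2707.6 W.
P_in = P_out/η = 2707.6/0.942 = 2874.4 W.
I_in = P_in/V_in = 2874.4/230 = 12.5 A.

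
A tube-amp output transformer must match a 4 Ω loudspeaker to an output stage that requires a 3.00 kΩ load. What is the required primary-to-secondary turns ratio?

N_p/N_s ≈ 27.4

Z_p/Z_s = (N_p/N_s)², so N_p/N_s = √(3000/4) = √750 = 27.4.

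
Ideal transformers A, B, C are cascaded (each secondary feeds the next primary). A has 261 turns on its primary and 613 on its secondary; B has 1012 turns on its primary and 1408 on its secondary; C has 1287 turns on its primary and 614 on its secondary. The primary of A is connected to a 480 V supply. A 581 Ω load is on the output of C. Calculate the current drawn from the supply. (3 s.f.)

I_supply ≈ 2.01 A

After A: V = 480.00 × 613/261 = 1127.4 V.
After B: V = 1127.4 × 1408/1012 = 1568.5 V.
After C: V = 1568.5 × 614/1287 = 748.30 V.
I_load = 748.30/581 = 1.2879 A, so P_out = 748.30 × 1.2879 = 963.76 W.
All ideal ⇒ P_in = P_out, so I_supply = 963.76/480 = 2.01 A.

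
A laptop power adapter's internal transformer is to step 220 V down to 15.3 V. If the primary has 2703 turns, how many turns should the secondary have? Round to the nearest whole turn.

N_s/N_p = V_s/V_p, so N_s = 2703 × 15.3/220 = 188.0 ≈ 188 turns.

N_s = 188 turns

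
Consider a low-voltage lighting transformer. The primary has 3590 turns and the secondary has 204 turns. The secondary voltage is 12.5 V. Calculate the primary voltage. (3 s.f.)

V_p ≈ 220 V

V_p/V_s = N_p/N_s, so V_p = 12.5 × 3590/204 = 220 V.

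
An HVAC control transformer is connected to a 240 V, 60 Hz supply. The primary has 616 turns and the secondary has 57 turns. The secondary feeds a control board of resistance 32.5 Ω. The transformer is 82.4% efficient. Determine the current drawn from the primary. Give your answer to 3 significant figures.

V_s = 240 × 57/616 = 22.208 V.
I_s = V_s/R = 22.208/32.5 = 0.68332 A.
P_out = V_s I_s = 22.208 × 0.68332 = 15.175 W.
P_in = P_out/η = 15.175/0.824 = 18.416 W.
I_p = P_in/V_p = 18.416/240 = 0.0767 A.

I_p ≈ 0.0767 A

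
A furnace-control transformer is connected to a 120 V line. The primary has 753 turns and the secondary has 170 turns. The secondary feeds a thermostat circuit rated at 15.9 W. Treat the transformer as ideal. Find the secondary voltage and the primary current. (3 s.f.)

V_s = V_p × N_s/N_p = 120 × 170/753 = 27.092 V.
I_s = P/V_s = 15.9/27.092 = 0.58690 A.
I_p = I_s × N_s/N_p = 0.58690 × 170/753 = 0.132 A.

V_s ≈ 27.1 V, I_p ≈ 0.132 A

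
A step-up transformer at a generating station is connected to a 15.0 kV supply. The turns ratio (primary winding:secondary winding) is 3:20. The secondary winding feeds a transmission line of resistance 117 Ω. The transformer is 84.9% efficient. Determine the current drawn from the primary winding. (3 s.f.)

I_p ≈ 6710 A

V_s = 15000 × 20/3 = 100000 V.
I_s = V_s/R = 100000/117 = 854.70 A.
P_out = V_s I_s = 100000 × 854.70 = 8.5470×10^7 W.
P_in = P_out/η = 8.5470×10^7/0.849 = 1.0067×10^8 W.
I_p = P_in/V_p = 1.0067×10^8/15000 = 6710 A.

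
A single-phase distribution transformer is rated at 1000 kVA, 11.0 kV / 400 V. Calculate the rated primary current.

I_p = S/V_p = 1000000/11000 = 90.9 A.

I_p ≈ 90.9 A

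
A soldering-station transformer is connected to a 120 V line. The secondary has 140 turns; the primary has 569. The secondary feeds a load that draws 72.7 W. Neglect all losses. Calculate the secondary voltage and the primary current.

V_s ≈ 29.5 V, I_p ≈ 0.606 A

V_s = V_p × N_s/N_p = 120 × 140/569 = 29.525 V.
I_s = P/V_s = 72.7/29.525 = 2.4623 A.
I_p = I_s × N_s/N_p = 2.4623 × 140/569 = 0.606 A.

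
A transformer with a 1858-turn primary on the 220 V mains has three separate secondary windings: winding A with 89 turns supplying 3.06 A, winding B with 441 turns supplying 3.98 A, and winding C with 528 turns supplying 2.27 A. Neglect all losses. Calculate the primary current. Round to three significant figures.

I_p ≈ 1.74 A

V_A = 220 × 89/1858 = 10.538 V; V_B = 220 × 441/1858 = 52.217 V; V_C = 220 × 528/1858 = 62.519 V.
P_out = V_A I_A + V_B I_B + V_C I_C = 10.538×3.06 + 52.217×3.98 + 62.519×2.27 = 32.247 + 207.83 + 141.92 = 381.99 W.
Ideal ⇒ P_in = P_out, so I_p = P_out/V_p = 381.99/220 = 1.74 A.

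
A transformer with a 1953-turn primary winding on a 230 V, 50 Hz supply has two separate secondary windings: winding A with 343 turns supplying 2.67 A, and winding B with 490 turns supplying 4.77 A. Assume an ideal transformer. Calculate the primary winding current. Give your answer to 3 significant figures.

I_p ≈ 1.67 A

V_A = 230 × 343/1953 = 40.394 V; V_B = 230 × 490/1953 = 57.706 V.
P_out = V_A I_A + V_B I_B = 40.394×2.67 + 57.706×4.77 = 107.85 + 275.26 = 383.11 W.
Ideal ⇒ P_in = P_out, so I_p = P_out/V_p = 383.11/230 = 1.67 A.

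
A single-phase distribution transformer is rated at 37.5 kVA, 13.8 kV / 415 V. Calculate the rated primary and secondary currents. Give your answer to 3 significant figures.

I_p ≈ 2.72 A, I_s ≈ 90.4 A

I_p = S/V_p = 37500/13800 = 2.72 A.
I_s = S/V_s = 37500/415 = 90.4 A.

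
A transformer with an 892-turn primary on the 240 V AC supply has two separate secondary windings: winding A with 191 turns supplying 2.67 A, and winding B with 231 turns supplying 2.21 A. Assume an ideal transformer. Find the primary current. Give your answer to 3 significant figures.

V_A = 240 × 191/892 = 51.390 V; V_B = 240 × 231/892 = 62.152 V.
P_out = V_A I_A + V_B I_B = 51.390×2.67 + 62.152×2.21 = 137.21 + 137.36 = 274.57 W.
Ideal ⇒ P_in = P_out, so I_p = P_out/V_p = 274.57/240 = 1.14 A.

I_p ≈ 1.14 A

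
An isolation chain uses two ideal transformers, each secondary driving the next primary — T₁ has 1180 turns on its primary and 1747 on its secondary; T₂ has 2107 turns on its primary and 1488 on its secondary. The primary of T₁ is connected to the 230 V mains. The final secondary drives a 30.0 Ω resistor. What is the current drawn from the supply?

After T₁: V = 230.00 × 1747/1180 = 340.52 V.
After T₂: V = 340.52 × 1488/2107 = 240.48 V.
I_load = 240.48/30.0 = 8.0160 A, so P_out = 240.48 × 8.0160 = 1927.7 W.
All ideal ⇒ P_in = P_out, so I_supply = 1927.7/230 = 8.38 A.

I_supply ≈ 8.38 A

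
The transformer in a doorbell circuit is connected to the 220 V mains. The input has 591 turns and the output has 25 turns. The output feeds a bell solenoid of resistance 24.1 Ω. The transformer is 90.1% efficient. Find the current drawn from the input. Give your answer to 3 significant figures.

I_in ≈ 0.0181 A

V_out = 220 × 25/591 = 9.3063 V.
I_out = V_out/R = 9.3063/24.1 = 0.38615 A.
P_out = V_out I_out = 9.3063 × 0.38615 = 3.5936 W.
P_in = P_out/η = 3.5936/0.901 = 3.9885 W.
I_in = P_in/V_in = 3.9885/220 = 0.0181 A.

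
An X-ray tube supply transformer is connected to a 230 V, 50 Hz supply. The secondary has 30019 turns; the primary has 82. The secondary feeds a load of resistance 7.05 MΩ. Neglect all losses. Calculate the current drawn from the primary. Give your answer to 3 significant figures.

I_p ≈ 4.37 A

V_s = V_p × N_s/N_p = 230 × 30019/82 = 84200 V.
I_s = V_s/R = 84200/(7.05×10^6) = 0.011943 A.
For an ideal transformer I_p N_p = I_s N_s, so I_p = 0.011943 × 30019/82 = 4.37 A.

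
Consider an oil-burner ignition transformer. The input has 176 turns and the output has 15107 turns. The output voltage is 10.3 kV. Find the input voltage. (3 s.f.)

V_in/V_out = N_in/N_out, so V_in = 10300 × 176/15107 = 120 V.

V_in ≈ 120 V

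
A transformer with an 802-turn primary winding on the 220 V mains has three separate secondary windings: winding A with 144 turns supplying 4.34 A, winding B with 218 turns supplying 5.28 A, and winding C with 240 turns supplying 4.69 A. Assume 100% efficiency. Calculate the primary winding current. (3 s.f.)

V_A = 220 × 144/802 = 39.501 V; V_B = 220 × 218/802 = 59.800 V; V_C = 220 × 240/802 = 65.835 V.
P_out = V_A I_A + V_B I_B + V_C I_C = 39.501×4.34 + 59.800×5.28 + 65.835×4.69 = 171.44 + 315.75 + 308.77 = 795.95 W.
Ideal ⇒ P_in = P_out, so I_p = P_out/V_p = 795.95/220 = 3.62 A.

I_p ≈ 3.62 A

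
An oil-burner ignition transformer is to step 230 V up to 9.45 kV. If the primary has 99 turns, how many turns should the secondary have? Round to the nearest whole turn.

N_s/N_p = V_s/V_p, so N_s = 99 × 9450/230 = 4067.6 ≈ 4068 turns.

N_s = 4068 turns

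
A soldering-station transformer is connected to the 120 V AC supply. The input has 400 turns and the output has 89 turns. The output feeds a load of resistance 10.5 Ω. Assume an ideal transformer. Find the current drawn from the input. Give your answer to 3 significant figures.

I_in ≈ 0.566 A

V_out = V_in × N_out/N_in = 120 × 89/400 = 26.700 V.
I_out = V_out/R = 26.700/10.5 = 2.5429 A.
For an ideal transformer I_in N_in = I_out N_out, so I_in = 2.5429 × 89/400 = 0.566 A.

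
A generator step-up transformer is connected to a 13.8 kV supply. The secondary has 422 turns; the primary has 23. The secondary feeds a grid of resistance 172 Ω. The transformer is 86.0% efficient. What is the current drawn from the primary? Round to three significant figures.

I_p ≈ 31400 A

V_s = 13800 × 422/23 = 253200 V.
I_s = V_s/R = 253200/172 = 1472.1 A.
P_out = V_s I_s = 253200 × 1472.1 = 3.7273×10^8 W.
P_in = P_out/η = 3.7273×10^8/0.860 = 4.3341×10^8 W.
I_p = P_in/V_p = 4.3341×10^8/13800 = 31400 A.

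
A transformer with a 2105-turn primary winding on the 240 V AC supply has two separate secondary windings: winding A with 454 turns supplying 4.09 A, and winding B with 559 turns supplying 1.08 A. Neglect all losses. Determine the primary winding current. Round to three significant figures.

V_A = 240 × 454/2105 = 51.762 V; V_B = 240 × 559/2105 = 63.734 V.
P_out = V_A I_A + V_B I_B = 51.762×4.09 + 63.734×1.08 = 211.71 + 68.833 = 280.54 W.
Ideal ⇒ P_in = P_out, so I_p = P_out/V_p = 280.54/240 = 1.17 A.

I_p ≈ 1.17 A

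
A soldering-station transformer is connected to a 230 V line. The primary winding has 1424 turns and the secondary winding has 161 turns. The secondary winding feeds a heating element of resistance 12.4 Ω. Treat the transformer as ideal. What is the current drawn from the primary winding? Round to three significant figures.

V_s = V_p × N_s/N_p = 230 × 161/1424 = 26.004 V.
I_s = V_s/R = 26.004/12.4 = 2.0971 A.
For an ideal transformer I_p N_p = I_s N_s, so I_p = 2.0971 × 161/1424 = 0.237 A.

I_p ≈ 0.237 A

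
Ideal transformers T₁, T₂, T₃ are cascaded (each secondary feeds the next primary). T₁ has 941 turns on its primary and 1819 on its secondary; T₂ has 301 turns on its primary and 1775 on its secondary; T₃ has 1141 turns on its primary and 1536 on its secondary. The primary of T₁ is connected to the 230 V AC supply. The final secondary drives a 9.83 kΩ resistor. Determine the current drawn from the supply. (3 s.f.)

After T₁: V = 230.00 × 1819/941 = 444.60 V.
After T₂: V = 444.60 × 1775/301 = 2621.8 V.
After T₃: V = 2621.8 × 1536/1141 = 3529.5 V.
I_load = 3529.5/9830 = 0.35905 A, so P_out = 3529.5 × 0.35905 = 1267.3 W.
All ideal ⇒ P_in = P_out, so I_supply = 1267.3/230 = 5.51 A.

I_supply ≈ 5.51 A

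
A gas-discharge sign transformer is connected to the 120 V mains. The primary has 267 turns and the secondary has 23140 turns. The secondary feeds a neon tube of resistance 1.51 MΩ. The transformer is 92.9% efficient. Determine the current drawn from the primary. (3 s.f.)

V_s = 120 × 23140/267 = 10400 V.
I_s = V_s/R = 10400/(1.51×10^6) = 0.0068874 A.
P_out = V_s I_s = 10400 × 0.0068874 = 71.629 W.
P_in = P_out/η = 71.629/0.929 = 77.103 W.
I_p = P_in/V_p = 77.103/120 = 0.643 A.

I_p ≈ 0.643 A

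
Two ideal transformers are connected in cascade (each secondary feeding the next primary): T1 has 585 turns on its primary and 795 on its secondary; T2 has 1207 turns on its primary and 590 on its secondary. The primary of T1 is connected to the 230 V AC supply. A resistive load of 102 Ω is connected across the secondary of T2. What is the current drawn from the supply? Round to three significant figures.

After T1: V = 230.00 × 795/585 = 312.56 V.
After T2: V = 312.56 × 590/1207 = 152.79 V.
I_load = 152.79/102 = 1.4979 A, so P_out = 152.79 × 1.4979 = 228.86 W.
All ideal ⇒ P_in = P_out, so I_supply = 228.86/230 = 0.995 A.

I_supply ≈ 0.995 A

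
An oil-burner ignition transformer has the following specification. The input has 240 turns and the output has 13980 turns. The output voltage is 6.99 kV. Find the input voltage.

V_in ≈ 120 V

V_in/V_out = N_in/N_out, so V_in = 6990 × 240/13980 = 120 V.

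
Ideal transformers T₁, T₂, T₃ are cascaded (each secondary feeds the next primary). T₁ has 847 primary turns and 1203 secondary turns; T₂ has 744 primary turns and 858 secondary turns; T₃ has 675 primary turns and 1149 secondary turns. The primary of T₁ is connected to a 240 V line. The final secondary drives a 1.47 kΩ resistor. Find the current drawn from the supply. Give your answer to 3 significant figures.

Secondary of T₁: V = 240.00 × 1203/847 = 340.87 V.
Secondary of T₂: V = 340.87 × 858/744 = 393.10 V.
Secondary of T₃: V = 393.10 × 1149/675 = 669.15 V.
I_load = 669.15/1470 = 0.45520 A, so P_out = 669.15 × 0.45520 = 304.60 W.
All ideal ⇒ P_in = P_out, so I_supply = 304.60/240 = 1.27 A.

I_supply ≈ 1.27 A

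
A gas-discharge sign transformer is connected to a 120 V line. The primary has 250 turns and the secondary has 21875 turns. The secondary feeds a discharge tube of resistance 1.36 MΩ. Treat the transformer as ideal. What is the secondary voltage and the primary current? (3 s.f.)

V_s = V_p × N_s/N_p = 120 × 21875/250 = 10500 V.
I_s = V_s/R = 10500/(1.36×10^6) = 0.0077206 A.
I_p = I_s × N_s/N_p = 0.0077206 × 21875/250 = 0.676 A.

V_s ≈ 10500 V, I_p ≈ 0.676 A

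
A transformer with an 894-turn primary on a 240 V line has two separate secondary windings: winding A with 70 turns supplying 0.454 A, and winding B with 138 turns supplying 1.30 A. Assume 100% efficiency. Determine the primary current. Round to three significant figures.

I_p ≈ 0.236 A

V_A = 240 × 70/894 = 18.792 V; V_B = 240 × 138/894 = 37.047 V.
P_out = V_A I_A + V_B I_B = 18.792×0.454 + 37.047×1.30 = 8.5315 + 48.161 = 56.693 W.
Ideal ⇒ P_in = P_out, so I_p = P_out/V_p = 56.693/240 = 0.236 A.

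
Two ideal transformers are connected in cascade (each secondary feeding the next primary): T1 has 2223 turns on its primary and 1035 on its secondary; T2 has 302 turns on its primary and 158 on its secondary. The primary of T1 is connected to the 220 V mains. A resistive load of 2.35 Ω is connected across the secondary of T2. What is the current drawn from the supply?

Secondary of T1: V = 220.00 × 1035/2223 = 102.43 V.
Secondary of T2: V = 102.43 × 158/302 = 53.589 V.
I_load = 53.589/2.35 = 22.804 A, so P_out = 53.589 × 22.804 = 1222.0 W.
All ideal ⇒ P_in = P_out, so I_supply = 1222.0/220 = 5.55 A.

I_supply ≈ 5.55 A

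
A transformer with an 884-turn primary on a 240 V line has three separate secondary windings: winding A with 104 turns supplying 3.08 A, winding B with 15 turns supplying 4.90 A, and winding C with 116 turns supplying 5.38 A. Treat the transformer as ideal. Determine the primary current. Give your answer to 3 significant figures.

V_A = 240 × 104/884 = 28.235 V; V_B = 240 × 15/884 = 4.0724 V; V_C = 240 × 116/884 = 31.493 V.
P_out = V_A I_A + V_B I_B + V_C I_C = 28.235×3.08 + 4.0724×4.90 + 31.493×5.38 = 86.965 + 19.955 + 169.43 = 276.35 W.
Ideal ⇒ P_in = P_out, so I_p = P_out/V_p = 276.35/240 = 1.15 A.

I_p ≈ 1.15 A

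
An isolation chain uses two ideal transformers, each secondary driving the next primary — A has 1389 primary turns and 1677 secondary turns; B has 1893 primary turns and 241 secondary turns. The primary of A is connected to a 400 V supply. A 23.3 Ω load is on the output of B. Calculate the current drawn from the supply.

I_supply ≈ 0.406 A

After A: V = 400.00 × 1677/1389 = 482.94 V.
After B: V = 482.94 × 241/1893 = 61.483 V.
I_load = 61.483/23.3 = 2.6388 A, so P_out = 61.483 × 2.6388 = 162.24 W.
All ideal ⇒ P_in = P_out, so I_supply = 162.24/400 = 0.406 A.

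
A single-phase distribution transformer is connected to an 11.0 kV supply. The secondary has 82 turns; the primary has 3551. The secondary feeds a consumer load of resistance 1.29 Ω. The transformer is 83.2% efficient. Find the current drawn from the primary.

I_p ≈ 5.47 A

V_s = 11000 × 82/3551 = 254.01 V.
I_s = V_s/R = 254.01/1.29 = 196.91 A.
P_out = V_s I_s = 254.01 × 196.91 = 50018 W.
P_in = P_out/η = 50018/0.832 = 60117 W.
I_p = P_in/V_p = 60117/11000 = 5.47 A.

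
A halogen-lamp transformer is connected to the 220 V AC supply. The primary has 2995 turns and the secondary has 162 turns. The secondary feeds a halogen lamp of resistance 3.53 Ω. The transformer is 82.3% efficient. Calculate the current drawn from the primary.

V_s = 220 × 162/2995 = 11.900 V.
I_s = V_s/R = 11.900/3.53 = 3.3711 A.
P_out = V_s I_s = 11.900 × 3.3711 = 40.115 W.
P_in = P_out/η = 40.115/0.823 = 48.742 W.
I_p = P_in/V_p = 48.742/220 = 0.222 A.

I_p ≈ 0.222 A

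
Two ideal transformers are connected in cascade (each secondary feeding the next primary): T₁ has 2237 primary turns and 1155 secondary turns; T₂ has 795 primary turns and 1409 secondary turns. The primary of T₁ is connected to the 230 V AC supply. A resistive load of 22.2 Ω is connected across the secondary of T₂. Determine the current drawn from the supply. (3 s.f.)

After T₁: V = 230.00 × 1155/2237 = 118.75 V.
After T₂: V = 118.75 × 1409/795 = 210.47 V.
I_load = 210.47/22.2 = 9.4806 A, so P_out = 210.47 × 9.4806 = 1995.4 W.
All ideal ⇒ P_in = P_out, so I_supply = 1995.4/230 = 8.68 A.

I_supply ≈ 8.68 A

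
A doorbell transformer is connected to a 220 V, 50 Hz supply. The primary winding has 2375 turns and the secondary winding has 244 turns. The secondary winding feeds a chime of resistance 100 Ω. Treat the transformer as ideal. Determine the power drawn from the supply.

P ≈ 5.11 W

V_s = V_p × N_s/N_p = 220 × 244/2375 = 22.602 V.
I_s = V_s/R = 22.602/100 = 0.22602 A.
I_p = I_s × N_s/N_p = 0.22602 × 244/2375 = 0.023221 A.
P = V_p I_p = 220 × 0.023221 = 5.11 W.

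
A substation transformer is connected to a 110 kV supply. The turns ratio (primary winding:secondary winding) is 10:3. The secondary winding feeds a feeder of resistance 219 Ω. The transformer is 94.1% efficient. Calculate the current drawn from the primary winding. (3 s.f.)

I_p ≈ 48.0 A

V_s = 110000 × 3/10 = 33000 V.
I_s = V_s/R = 33000/219 = 150.68 A.
P_out = V_s I_s = 33000 × 150.68 = 4.9726×10^6 W.
P_in = P_out/η = 4.9726×10^6/0.941 = 5.2844×10^6 W.
I_p = P_in/V_p = 5.2844×10^6/110000 = 48.0 A.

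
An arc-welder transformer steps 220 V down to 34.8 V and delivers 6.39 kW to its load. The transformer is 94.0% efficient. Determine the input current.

I_in ≈ 30.9 A

P_in = P_out/η = 6390/0.940 = 6797.9 W.
I_in = P_in/V_in = 6797.9/220 = 30.9 A.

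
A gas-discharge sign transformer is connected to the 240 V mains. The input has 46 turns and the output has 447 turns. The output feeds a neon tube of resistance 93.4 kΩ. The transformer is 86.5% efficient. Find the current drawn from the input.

V_out = 240 × 447/46 = 2332.2 V.
I_out = V_out/R = 2332.2/93400 = 0.024970 A.
P_out = V_out I_out = 2332.2 × 0.024970 = 58.234 W.
P_in = P_out/η = 58.234/0.865 = 67.322 W.
I_in = P_in/V_in = 67.322/240 = 0.281 A.

I_in ≈ 0.281 A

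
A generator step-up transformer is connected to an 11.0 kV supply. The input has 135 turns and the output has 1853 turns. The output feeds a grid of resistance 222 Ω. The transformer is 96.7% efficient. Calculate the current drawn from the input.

V_out = 11000 × 1853/135 = 150990 V.
I_out = V_out/R = 150990/222 = 680.11 A.
P_out = V_out I_out = 150990 × 680.11 = 1.0269×10^8 W.
P_in = P_out/η = 1.0269×10^8/0.967 = 1.0619×10^8 W.
I_in = P_in/V_in = 1.0619×10^8/11000 = 9650 A.

I_in ≈ 9650 A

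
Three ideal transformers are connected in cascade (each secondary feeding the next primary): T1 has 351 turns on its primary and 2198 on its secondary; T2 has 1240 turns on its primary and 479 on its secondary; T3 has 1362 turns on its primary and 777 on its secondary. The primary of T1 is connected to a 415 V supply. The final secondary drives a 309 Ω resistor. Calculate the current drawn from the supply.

Secondary of T1: V = 415.00 × 2198/351 = 2598.8 V.
Secondary of T2: V = 2598.8 × 479/1240 = 1003.9 V.
Secondary of T3: V = 1003.9 × 777/1362 = 572.70 V.
I_load = 572.70/309 = 1.8534 A, so P_out = 572.70 × 1.8534 = 1061.4 W.
All ideal ⇒ P_in = P_out, so I_supply = 1061.4/415 = 2.56 A.

I_supply ≈ 2.56 A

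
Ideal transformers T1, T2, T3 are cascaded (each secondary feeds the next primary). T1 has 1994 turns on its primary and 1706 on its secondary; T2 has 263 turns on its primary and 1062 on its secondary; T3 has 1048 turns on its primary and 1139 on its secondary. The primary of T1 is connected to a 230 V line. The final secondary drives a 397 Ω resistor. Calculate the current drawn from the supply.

After T1: V = 230.00 × 1706/1994 = 196.78 V.
After T2: V = 196.78 × 1062/263 = 794.60 V.
After T3: V = 794.60 × 1139/1048 = 863.60 V.
I_load = 863.60/397 = 2.1753 A, so P_out = 863.60 × 2.1753 = 1878.6 W.
All ideal ⇒ P_in = P_out, so I_supply = 1878.6/230 = 8.17 A.

I_supply ≈ 8.17 A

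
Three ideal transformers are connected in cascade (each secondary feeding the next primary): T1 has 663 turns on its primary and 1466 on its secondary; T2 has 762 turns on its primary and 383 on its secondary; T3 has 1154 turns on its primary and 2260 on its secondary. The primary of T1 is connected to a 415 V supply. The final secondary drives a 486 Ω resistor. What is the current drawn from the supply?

After T1: V = 415.00 × 1466/663 = 917.63 V.
After T2: V = 917.63 × 383/762 = 461.22 V.
After T3: V = 461.22 × 2260/1154 = 903.26 V.
I_load = 903.26/486 = 1.8586 A, so P_out = 903.26 × 1.8586 = 1678.8 W.
All ideal ⇒ P_in = P_out, so I_supply = 1678.8/415 = 4.05 A.

I_supply ≈ 4.05 A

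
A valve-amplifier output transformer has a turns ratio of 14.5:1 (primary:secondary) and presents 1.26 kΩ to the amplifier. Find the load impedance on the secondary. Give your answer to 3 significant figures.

Z_s = Z_p/(N_p/N_s)² = 1260/14.5² = 5.99 Ω.

Z_s ≈ 5.99 Ω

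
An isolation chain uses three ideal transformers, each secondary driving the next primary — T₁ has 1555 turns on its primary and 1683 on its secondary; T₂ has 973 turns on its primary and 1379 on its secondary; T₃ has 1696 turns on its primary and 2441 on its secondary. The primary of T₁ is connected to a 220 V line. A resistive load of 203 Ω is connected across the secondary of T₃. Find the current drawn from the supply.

I_supply ≈ 5.28 A

Secondary of T₁: V = 220.00 × 1683/1555 = 238.11 V.
Secondary of T₂: V = 238.11 × 1379/973 = 337.46 V.
Secondary of T₃: V = 337.46 × 2441/1696 = 485.70 V.
I_load = 485.70/203 = 2.3926 A, so P_out = 485.70 × 2.3926 = 1162.1 W.
All ideal ⇒ P_in = P_out, so I_supply = 1162.1/220 = 5.28 A.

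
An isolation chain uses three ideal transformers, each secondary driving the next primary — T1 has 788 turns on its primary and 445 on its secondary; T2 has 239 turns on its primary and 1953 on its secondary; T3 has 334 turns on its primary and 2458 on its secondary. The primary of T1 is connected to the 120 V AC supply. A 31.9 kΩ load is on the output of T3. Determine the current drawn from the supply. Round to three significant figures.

I_supply ≈ 4.34 A

Secondary of T1: V = 120.00 × 445/788 = 67.766 V.
Secondary of T2: V = 67.766 × 1953/239 = 553.76 V.
Secondary of T3: V = 553.76 × 2458/334 = 4075.3 V.
I_load = 4075.3/31900 = 0.12775 A, so P_out = 4075.3 × 0.12775 = 520.62 W.
All ideal ⇒ P_in = P_out, so I_supply = 520.62/120 = 4.34 A.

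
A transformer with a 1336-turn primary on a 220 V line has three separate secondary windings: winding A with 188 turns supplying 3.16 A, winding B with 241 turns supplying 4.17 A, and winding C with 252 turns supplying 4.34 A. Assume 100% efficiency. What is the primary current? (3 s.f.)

V_A = 220 × 188/1336 = 30.958 V; V_B = 220 × 241/1336 = 39.686 V; V_C = 220 × 252/1336 = 41.497 V.
P_out = V_A I_A + V_B I_B + V_C I_C = 30.958×3.16 + 39.686×4.17 + 41.497×4.34 = 97.828 + 165.49 + 180.10 = 443.41 W.
Ideal ⇒ P_in = P_out, so I_p = P_out/V_p = 443.41/220 = 2.02 A.

I_p ≈ 2.02 A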